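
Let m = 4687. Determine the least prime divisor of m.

43

4687 is odd.
Digit sum 25, not divisible by 3.
Ends in 7: not divisible by 5.
7: 4687 = 7·669 + 4
11: 4687 = 11·426 + 1
13: 4687 = 13·360 + 7
17: 4687 = 17·275 + 12
19: 4687 = 19·246 + 13
23: 4687 = 23·203 + 18
29: 4687 = 29·161 + 18
31: 4687 = 31·151 + 6
37: 4687 = 37·126 + 25
41: 4687 = 41·114 + 13
43: 4687 = 43·109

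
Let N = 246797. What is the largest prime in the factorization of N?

89

246797 = 47 · 5251
5251 = 59 · 89
89 is prime.
So 246797 = 47 · 59 · 89; the largest prime factor is 89.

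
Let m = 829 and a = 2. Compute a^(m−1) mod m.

1

2^1 ≡ 2 (mod 829)
2^2 ≡ 2^2 = 4 ≡ 4 (mod 829)
2^4 ≡ 4^2 = 16 ≡ 16 (mod 829)
2^8 ≡ 16^2 = 256 ≡ 256 (mod 829)
2^16 ≡ 256^2 = 65536 ≡ 45 (mod 829)
2^32 ≡ 45^2 = 2025 ≡ 367 (mod 829)
2^64 ≡ 367^2 = 134689 ≡ 391 (mod 829)
2^128 ≡ 391^2 = 152881 ≡ 345 (mod 829)
2^256 ≡ 345^2 = 119025 ≡ 478 (mod 829)
2^512 ≡ 478^2 = 228484 ≡ 509 (mod 829)
828 = 512 + 256 + 32 + 16 + 8 + 4 in binary powers of 2.
So 2^828 ≡ 509 · 478 · 367 · 45 · 256 · 16 ≡ 1 (mod 829).
Since the result is 1, base 2 gives no evidence that 829 is composite.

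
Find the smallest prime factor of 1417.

1417 is odd.
Digit sum 13, not divisible by 3.
Ends in 7: not divisible by 5.
7: 1417 = 7·202 + 3
11: 1417 = 11·128 + 9
13: 1417 = 13·109

13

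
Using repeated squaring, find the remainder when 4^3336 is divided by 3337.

4^1 ≡ 4 (mod 3337)
4^2 ≡ 4^2 = 16 ≡ 16 (mod 3337)
4^4 ≡ 16^2 = 256 ≡ 256 (mod 3337)
4^8 ≡ 256^2 = 65536 ≡ 2133 (mod 3337)
4^16 ≡ 2133^2 = 4549689 ≡ 1358 (mod 3337)
4^32 ≡ 1358^2 = 1844164 ≡ 2140 (mod 3337)
4^64 ≡ 2140^2 = 4579600 ≡ 1236 (mod 3337)
4^128 ≡ 1236^2 = 1527696 ≡ 2687 (mod 3337)
4^256 ≡ 2687^2 = 7219969 ≡ 2038 (mod 3337)
4^512 ≡ 2038^2 = 4153444 ≡ 2216 (mod 3337)
4^1024 ≡ 2216^2 = 4910656 ≡ 1929 (mod 3337)
4^2048 ≡ 1929^2 = 3721041 ≡ 286 (mod 3337)
3336 = 2048 + 1024 + 256 + 8 in binary powers of 2.
So 4^3336 ≡ 286 · 1929 · 2038 · 2133 ≡ 192 (mod 3337).
Since 192 ≠ 1, base 4 is a Fermat witness: 3337 is composite.

192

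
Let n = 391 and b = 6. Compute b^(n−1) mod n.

6^1 ≡ 6 (mod 391)
6^2 ≡ 6^2 = 36 ≡ 36 (mod 391)
6^4 ≡ 36^2 = 1296 ≡ 123 (mod 391)
6^8 ≡ 123^2 = 15129 ≡ 271 (mod 391)
6^16 ≡ 271^2 = 73441 ≡ 324 (mod 391)
6^32 ≡ 324^2 = 104976 ≡ 188 (mod 391)
6^64 ≡ 188^2 = 35344 ≡ 154 (mod 391)
6^128 ≡ 154^2 = 23716 ≡ 256 (mod 391)
6^256 ≡ 256^2 = 65536 ≡ 239 (mod 391)
390 = 256 + 128 + 4 + 2 in binary powers of 2.
So 6^390 ≡ 239 · 256 · 123 · 36 ≡ 25 (mod 391).
Since 25 ≠ 1, base 6 is a Fermat witness: 391 is composite.

25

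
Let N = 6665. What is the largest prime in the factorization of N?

6665 = 5 · 1333
1333 = 31 · 43
43 is prime.
So 6665 = 5 · 31 · 43; the largest prime factor is 43.

43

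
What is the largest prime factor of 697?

697 = 17 · 41
41 is prime.
So 697 = 17 · 41; the largest prime factor is 41.

41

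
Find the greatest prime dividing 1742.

67

1742 = 2 · 871
871 = 13 · 67
67 is prime.
So 1742 = 2 · 13 · 67; the largest prime factor is 67.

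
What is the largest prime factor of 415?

83

415 = 5 · 83
83 is prime.
So 415 = 5 · 83; the largest prime factor is 83.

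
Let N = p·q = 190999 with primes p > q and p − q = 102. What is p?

491

Since p = q + 102, we have 190999 = q(q + 102), so q² + 102q − 190999 = 0.
Discriminant: 102² + 4·190999 = 10404 + 763996 = 774400; √774400 = 880.
q = (−102 + 880)/2 = 389, and p = q + 102 = 491.
Check: 389 · 491 = 190999.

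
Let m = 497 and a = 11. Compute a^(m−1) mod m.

466

11^1 ≡ 11 (mod 497)
11^2 ≡ 11^2 = 121 ≡ 121 (mod 497)
11^4 ≡ 121^2 = 14641 ≡ 228 (mod 497)
11^8 ≡ 228^2 = 51984 ≡ 296 (mod 497)
11^16 ≡ 296^2 = 87616 ≡ 144 (mod 497)
11^32 ≡ 144^2 = 20736 ≡ 359 (mod 497)
11^64 ≡ 359^2 = 128881 ≡ 158 (mod 497)
11^128 ≡ 158^2 = 24964 ≡ 114 (mod 497)
11^256 ≡ 114^2 = 12996 ≡ 74 (mod 497)
496 = 256 + 128 + 64 + 32 + 16 in binary powers of 2.
So 11^496 ≡ 74 · 114 · 158 · 359 · 144 ≡ 466 (mod 497).
Since 466 ≠ 1, base 11 is a Fermat witness: 497 is composite.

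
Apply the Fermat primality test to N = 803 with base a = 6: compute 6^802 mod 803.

6^1 ≡ 6 (mod 803)
6^2 ≡ 6^2 = 36 ≡ 36 (mod 803)
6^4 ≡ 36^2 = 1296 ≡ 493 (mod 803)
6^8 ≡ 493^2 = 243049 ≡ 543 (mod 803)
6^16 ≡ 543^2 = 294849 ≡ 148 (mod 803)
6^32 ≡ 148^2 = 21904 ≡ 223 (mod 803)
6^64 ≡ 223^2 = 49729 ≡ 746 (mod 803)
6^128 ≡ 746^2 = 556516 ≡ 37 (mod 803)
6^256 ≡ 37^2 = 1369 ≡ 566 (mod 803)
6^512 ≡ 566^2 = 320356 ≡ 762 (mod 803)
802 = 512 + 256 + 32 + 2 in binary powers of 2.
So 6^802 ≡ 762 · 566 · 223 · 36 ≡ 641 (mod 803).
Since 641 ≠ 1, base 6 is a Fermat witness: 803 is composite.

641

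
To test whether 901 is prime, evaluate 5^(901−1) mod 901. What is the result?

5^1 ≡ 5 (mod 901)
5^2 ≡ 5^2 = 25 ≡ 25 (mod 901)
5^4 ≡ 25^2 = 625 ≡ 625 (mod 901)
5^8 ≡ 625^2 = 390625 ≡ 492 (mod 901)
5^16 ≡ 492^2 = 242064 ≡ 596 (mod 901)
5^32 ≡ 596^2 = 355216 ≡ 222 (mod 901)
5^64 ≡ 222^2 = 49284 ≡ 630 (mod 901)
5^128 ≡ 630^2 = 396900 ≡ 460 (mod 901)
5^256 ≡ 460^2 = 211600 ≡ 766 (mod 901)
5^512 ≡ 766^2 = 586756 ≡ 205 (mod 901)
900 = 512 + 256 + 128 + 4 in binary powers of 2.
So 5^900 ≡ 205 · 766 · 460 · 625 ≡ 13 (mod 901).
Since 13 ≠ 1, base 5 is a Fermat witness: 901 is composite.

13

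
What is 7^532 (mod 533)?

7^1 ≡ 7 (mod 533)
7^2 ≡ 7^2 = 49 ≡ 49 (mod 533)
7^4 ≡ 49^2 = 2401 ≡ 269 (mod 533)
7^8 ≡ 269^2 = 72361 ≡ 406 (mod 533)
7^16 ≡ 406^2 = 164836 ≡ 139 (mod 533)
7^32 ≡ 139^2 = 19321 ≡ 133 (mod 533)
7^64 ≡ 133^2 = 17689 ≡ 100 (mod 533)
7^128 ≡ 100^2 = 10000 ≡ 406 (mod 533)
7^256 ≡ 406^2 = 164836 ≡ 139 (mod 533)
7^512 ≡ 139^2 = 19321 ≡ 133 (mod 533)
532 = 512 + 16 + 4 in binary powers of 2.
So 7^532 ≡ 133 · 139 · 269 ≡ 113 (mod 533).
Since 113 ≠ 1, base 7 is a Fermat witness: 533 is composite.

113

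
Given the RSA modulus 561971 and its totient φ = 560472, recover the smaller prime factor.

φ(n) = (p−1)(q−1) = n − (p+q) + 1, so p + q = 561971 − 560472 + 1 = 1500.
p and q are the roots of t² − 1500t + 561971 = 0.
Discriminant: 1500² − 4·561971 = 2250000 − 2247884 = 2116; √2116 = 46.
q = (1500 − 46)/2 = 727, p = (1500 + 46)/2 = 773.
Check: 727 · 773 = 561971.

727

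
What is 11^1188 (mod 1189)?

1009

11^1 ≡ 11 (mod 1189)
11^2 ≡ 11^2 = 121 ≡ 121 (mod 1189)
11^4 ≡ 121^2 = 14641 ≡ 373 (mod 1189)
11^8 ≡ 373^2 = 139129 ≡ 16 (mod 1189)
11^16 ≡ 16^2 = 256 ≡ 256 (mod 1189)
11^32 ≡ 256^2 = 65536 ≡ 141 (mod 1189)
11^64 ≡ 141^2 = 19881 ≡ 857 (mod 1189)
11^128 ≡ 857^2 = 734449 ≡ 836 (mod 1189)
11^256 ≡ 836^2 = 698896 ≡ 953 (mod 1189)
11^512 ≡ 953^2 = 908209 ≡ 1002 (mod 1189)
11^1024 ≡ 1002^2 = 1004004 ≡ 488 (mod 1189)
1188 = 1024 + 128 + 32 + 4 in binary powers of 2.
So 11^1188 ≡ 488 · 836 · 141 · 373 ≡ 1009 (mod 1189).
Since 1009 ≠ 1, base 11 is a Fermat witness: 1189 is composite.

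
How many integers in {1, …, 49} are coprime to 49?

Factor: 49 = 7^2.
φ(49) = 7^1·(7−1) = 42.

42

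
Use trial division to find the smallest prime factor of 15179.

43

15179 is odd.
Digit sum 23, not divisible by 3.
Ends in 9: not divisible by 5.
7: 15179 = 7·2168 + 3
11: 15179 = 11·1379 + 10
13: 15179 = 13·1167 + 8
17: 15179 = 17·892 + 15
19: 15179 = 19·798 + 17
23: 15179 = 23·659 + 22
29: 15179 = 29·523 + 12
31: 15179 = 31·489 + 20
37: 15179 = 37·410 + 9
41: 15179 = 41·370 + 9
43: 15179 = 43·353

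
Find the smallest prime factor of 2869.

2869 is odd.
Digit sum 25, not divisible by 3.
Ends in 9: not divisible by 5.
7: 2869 = 7·409 + 6
11: 2869 = 11·260 + 9
13: 2869 = 13·220 + 9
17: 2869 = 17·168 + 13
19: 2869 = 19·151

19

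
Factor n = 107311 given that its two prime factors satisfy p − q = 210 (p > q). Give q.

Since p = q + 210, we have 107311 = q(q + 210), so q² + 210q − 107311 = 0.
Discriminant: 210² + 4·107311 = 44100 + 429244 = 473344; √473344 = 688.
q = (−210 + 688)/2 = 239, and p = q + 210 = 449.
Check: 239 · 449 = 107311.

239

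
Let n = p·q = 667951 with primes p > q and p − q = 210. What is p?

Since p = q + 210, we have 667951 = q(q + 210), so q² + 210q − 667951 = 0.
Discriminant: 210² + 4·667951 = 44100 + 2671804 = 2715904; √2715904 = 1648.
q = (−210 + 1648)/2 = 719, and p = q + 210 = 929.
Check: 719 · 929 = 667951.

929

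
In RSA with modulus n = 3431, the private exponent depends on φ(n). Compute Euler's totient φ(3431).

Factor: 3431 = 47 · 73.
φ(3431) = (47−1) · (73−1) = 46 · 72 = 3312.

3312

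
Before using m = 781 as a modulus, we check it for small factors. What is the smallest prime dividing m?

781 is odd.
Digit sum 16, not divisible by 3.
Ends in 1: not divisible by 5.
7: 781 = 7·111 + 4
11: 781 = 11·71

11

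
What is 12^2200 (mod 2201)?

676

12^1 ≡ 12 (mod 2201)
12^2 ≡ 12^2 = 144 ≡ 144 (mod 2201)
12^4 ≡ 144^2 = 20736 ≡ 927 (mod 2201)
12^8 ≡ 927^2 = 859329 ≡ 939 (mod 2201)
12^16 ≡ 939^2 = 881721 ≡ 1321 (mod 2201)
12^32 ≡ 1321^2 = 1745041 ≡ 1849 (mod 2201)
12^64 ≡ 1849^2 = 3418801 ≡ 648 (mod 2201)
12^128 ≡ 648^2 = 419904 ≡ 1714 (mod 2201)
12^256 ≡ 1714^2 = 2937796 ≡ 1662 (mod 2201)
12^512 ≡ 1662^2 = 2762244 ≡ 2190 (mod 2201)
12^1024 ≡ 2190^2 = 4796100 ≡ 121 (mod 2201)
12^2048 ≡ 121^2 = 14641 ≡ 1435 (mod 2201)
2200 = 2048 + 128 + 16 + 8 in binary powers of 2.
So 12^2200 ≡ 1435 · 1714 · 1321 · 939 ≡ 676 (mod 2201).
Since 676 ≠ 1, base 12 is a Fermat witness: 2201 is composite.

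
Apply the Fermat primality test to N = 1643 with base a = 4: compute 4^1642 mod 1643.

4^1 ≡ 4 (mod 1643)
4^2 ≡ 4^2 = 16 ≡ 16 (mod 1643)
4^4 ≡ 16^2 = 256 ≡ 256 (mod 1643)
4^8 ≡ 256^2 = 65536 ≡ 1459 (mod 1643)
4^16 ≡ 1459^2 = 2128681 ≡ 996 (mod 1643)
4^32 ≡ 996^2 = 992016 ≡ 1287 (mod 1643)
4^64 ≡ 1287^2 = 1656369 ≡ 225 (mod 1643)
4^128 ≡ 225^2 = 50625 ≡ 1335 (mod 1643)
4^256 ≡ 1335^2 = 1782225 ≡ 1213 (mod 1643)
4^512 ≡ 1213^2 = 1471369 ≡ 884 (mod 1643)
4^1024 ≡ 884^2 = 781456 ≡ 1031 (mod 1643)
1642 = 1024 + 512 + 64 + 32 + 8 + 2 in binary powers of 2.
So 4^1642 ≡ 1031 · 884 · 225 · 1287 · 1459 · 16 ≡ 574 (mod 1643).
Since 574 ≠ 1, base 4 is a Fermat witness: 1643 is composite.

574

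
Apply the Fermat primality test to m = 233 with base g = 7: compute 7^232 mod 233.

7^1 ≡ 7 (mod 233)
7^2 ≡ 7^2 = 49 ≡ 49 (mod 233)
7^4 ≡ 49^2 = 2401 ≡ 71 (mod 233)
7^8 ≡ 71^2 = 5041 ≡ 148 (mod 233)
7^16 ≡ 148^2 = 21904 ≡ 2 (mod 233)
7^32 ≡ 2^2 = 4 ≡ 4 (mod 233)
7^64 ≡ 4^2 = 16 ≡ 16 (mod 233)
7^128 ≡ 16^2 = 256 ≡ 23 (mod 233)
232 = 128 + 64 + 32 + 8 in binary powers of 2.
So 7^232 ≡ 23 · 16 · 4 · 148 ≡ 1 (mod 233).
Since the result is 1, base 7 gives no evidence that 233 is composite.

1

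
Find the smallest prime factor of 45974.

2

45974 is even: 2 divides it.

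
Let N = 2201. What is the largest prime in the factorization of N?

71

2201 = 31 · 71
71 is prime.
So 2201 = 31 · 71; the largest prime factor is 71.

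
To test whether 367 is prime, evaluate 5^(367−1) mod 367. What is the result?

5^1 ≡ 5 (mod 367)
5^2 ≡ 5^2 = 25 ≡ 25 (mod 367)
5^4 ≡ 25^2 = 625 ≡ 258 (mod 367)
5^8 ≡ 258^2 = 66564 ≡ 137 (mod 367)
5^16 ≡ 137^2 = 18769 ≡ 52 (mod 367)
5^32 ≡ 52^2 = 2704 ≡ 135 (mod 367)
5^64 ≡ 135^2 = 18225 ≡ 242 (mod 367)
5^128 ≡ 242^2 = 58564 ≡ 211 (mod 367)
5^256 ≡ 211^2 = 44521 ≡ 114 (mod 367)
366 = 256 + 64 + 32 + 8 + 4 + 2 in binary powers of 2.
So 5^366 ≡ 114 · 242 · 135 · 137 · 258 · 25 ≡ 1 (mod 367).
Since the result is 1, base 5 gives no evidence that 367 is composite.

1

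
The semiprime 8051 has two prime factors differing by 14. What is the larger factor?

Since p = q + 14, we have 8051 = q(q + 14), so q² + 14q − 8051 = 0.
Discriminant: 14² + 4·8051 = 196 + 32204 = 32400; √32400 = 180.
q = (−14 + 180)/2 = 83, and p = q + 14 = 97.
Check: 83 · 97 = 8051.

97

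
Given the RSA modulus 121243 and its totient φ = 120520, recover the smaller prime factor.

263

φ(n) = (p−1)(q−1) = n − (p+q) + 1, so p + q = 121243 − 120520 + 1 = 724.
p and q are the roots of t² − 724t + 121243 = 0.
Discriminant: 724² − 4·121243 = 524176 − 484972 = 39204; √39204 = 198.
q = (724 − 198)/2 = 263, p = (724 + 198)/2 = 461.
Check: 263 · 461 = 121243.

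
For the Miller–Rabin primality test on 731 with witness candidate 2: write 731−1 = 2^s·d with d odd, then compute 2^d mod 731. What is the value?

731 − 1 = 730 = 2^1 · 365, so d = 365.
2^1 ≡ 2 (mod 731)
2^2 ≡ 2^2 = 4 ≡ 4 (mod 731)
2^4 ≡ 4^2 = 16 ≡ 16 (mod 731)
2^8 ≡ 16^2 = 256 ≡ 256 (mod 731)
2^16 ≡ 256^2 = 65536 ≡ 477 (mod 731)
2^32 ≡ 477^2 = 227529 ≡ 188 (mod 731)
2^64 ≡ 188^2 = 35344 ≡ 256 (mod 731)
2^128 ≡ 256^2 = 65536 ≡ 477 (mod 731)
2^256 ≡ 477^2 = 227529 ≡ 188 (mod 731)
365 = 256 + 64 + 32 + 8 + 4 + 1 in binary powers of 2.
So 2^365 ≡ 188 · 256 · 188 · 256 · 16 · 2 ≡ 389 (mod 731).
Squaring chain: 389; never reaches −1, so base 2 is a Miller–Rabin witness that 731 is composite.

389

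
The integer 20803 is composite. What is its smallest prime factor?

20803 is odd.
Digit sum 13, not divisible by 3.
Ends in 3: not divisible by 5.
7: 20803 = 7·2971 + 6
11: 20803 = 11·1891 + 2
13: 20803 = 13·1600 + 3
17: 20803 = 17·1223 + 12
19: 20803 = 19·1094 + 17
23: 20803 = 23·904 + 11
29: 20803 = 29·717 + 10
31: 20803 = 31·671 + 2
37: 20803 = 37·562 + 9
41: 20803 = 41·507 + 16
43: 20803 = 43·483 + 34
47: 20803 = 47·442 + 29
53: 20803 = 53·392 + 27
59: 20803 = 59·352 + 35
61: 20803 = 61·341 + 2
67: 20803 = 67·310 + 33
71: 20803 = 71·293

71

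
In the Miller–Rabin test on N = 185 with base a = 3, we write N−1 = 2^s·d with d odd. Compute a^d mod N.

132

185 − 1 = 184 = 2^3 · 23, so d = 23.
3^1 ≡ 3 (mod 185)
3^2 ≡ 3^2 = 9 ≡ 9 (mod 185)
3^4 ≡ 9^2 = 81 ≡ 81 (mod 185)
3^8 ≡ 81^2 = 6561 ≡ 86 (mod 185)
3^16 ≡ 86^2 = 7396 ≡ 181 (mod 185)
23 = 16 + 4 + 2 + 1 in binary powers of 2.
So 3^23 ≡ 181 · 81 · 9 · 3 ≡ 132 (mod 185).
Squaring chain: 132 → 34 → 46; never reaches −1, so base 3 is a Miller–Rabin witness that 185 is composite.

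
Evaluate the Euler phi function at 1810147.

Factor: 1810147 = 83 · 113 · 193.
φ(1810147) = (83−1) · (113−1) · (193−1) = 82 · 112 · 192 = 1763328.

1763328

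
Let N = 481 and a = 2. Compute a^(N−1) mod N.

2^1 ≡ 2 (mod 481)
2^2 ≡ 2^2 = 4 ≡ 4 (mod 481)
2^4 ≡ 4^2 = 16 ≡ 16 (mod 481)
2^8 ≡ 16^2 = 256 ≡ 256 (mod 481)
2^16 ≡ 256^2 = 65536 ≡ 120 (mod 481)
2^32 ≡ 120^2 = 14400 ≡ 451 (mod 481)
2^64 ≡ 451^2 = 203401 ≡ 419 (mod 481)
2^128 ≡ 419^2 = 175561 ≡ 477 (mod 481)
2^256 ≡ 477^2 = 227529 ≡ 16 (mod 481)
480 = 256 + 128 + 64 + 32 in binary powers of 2.
So 2^480 ≡ 16 · 477 · 419 · 451 ≡ 248 (mod 481).
Since 248 ≠ 1, base 2 is a Fermat witness: 481 is composite.

248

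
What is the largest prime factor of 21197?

21197 = 11 · 1927
1927 = 41 · 47
47 is prime.
So 21197 = 11 · 41 · 47; the largest prime factor is 47.

47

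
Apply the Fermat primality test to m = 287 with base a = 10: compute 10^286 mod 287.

256

10^1 ≡ 10 (mod 287)
10^2 ≡ 10^2 = 100 ≡ 100 (mod 287)
10^4 ≡ 100^2 = 10000 ≡ 242 (mod 287)
10^8 ≡ 242^2 = 58564 ≡ 16 (mod 287)
10^16 ≡ 16^2 = 256 ≡ 256 (mod 287)
10^32 ≡ 256^2 = 65536 ≡ 100 (mod 287)
10^64 ≡ 100^2 = 10000 ≡ 242 (mod 287)
10^128 ≡ 242^2 = 58564 ≡ 16 (mod 287)
10^256 ≡ 16^2 = 256 ≡ 256 (mod 287)
286 = 256 + 16 + 8 + 4 + 2 in binary powers of 2.
So 10^286 ≡ 256 · 256 · 16 · 242 · 100 ≡ 256 (mod 287).
Since 256 ≠ 1, base 10 is a Fermat witness: 287 is composite.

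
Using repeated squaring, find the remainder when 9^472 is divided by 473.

444

9^1 ≡ 9 (mod 473)
9^2 ≡ 9^2 = 81 ≡ 81 (mod 473)
9^4 ≡ 81^2 = 6561 ≡ 412 (mod 473)
9^8 ≡ 412^2 = 169744 ≡ 410 (mod 473)
9^16 ≡ 410^2 = 168100 ≡ 185 (mod 473)
9^32 ≡ 185^2 = 34225 ≡ 169 (mod 473)
9^64 ≡ 169^2 = 28561 ≡ 181 (mod 473)
9^128 ≡ 181^2 = 32761 ≡ 124 (mod 473)
9^256 ≡ 124^2 = 15376 ≡ 240 (mod 473)
472 = 256 + 128 + 64 + 16 + 8 in binary powers of 2.
So 9^472 ≡ 240 · 124 · 181 · 185 · 410 ≡ 444 (mod 473).
Since 444 ≠ 1, base 9 is a Fermat witness: 473 is composite.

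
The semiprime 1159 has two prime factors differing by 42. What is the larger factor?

61

Since p = q + 42, we have 1159 = q(q + 42), so q² + 42q − 1159 = 0.
Discriminant: 42² + 4·1159 = 1764 + 4636 = 6400; √6400 = 80.
q = (−42 + 80)/2 = 19, and p = q + 42 = 61.
Check: 19 · 61 = 1159.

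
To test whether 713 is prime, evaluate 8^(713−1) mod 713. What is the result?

188

8^1 ≡ 8 (mod 713)
8^2 ≡ 8^2 = 64 ≡ 64 (mod 713)
8^4 ≡ 64^2 = 4096 ≡ 531 (mod 713)
8^8 ≡ 531^2 = 281961 ≡ 326 (mod 713)
8^16 ≡ 326^2 = 106276 ≡ 39 (mod 713)
8^32 ≡ 39^2 = 1521 ≡ 95 (mod 713)
8^64 ≡ 95^2 = 9025 ≡ 469 (mod 713)
8^128 ≡ 469^2 = 219961 ≡ 357 (mod 713)
8^256 ≡ 357^2 = 127449 ≡ 535 (mod 713)
8^512 ≡ 535^2 = 286225 ≡ 312 (mod 713)
712 = 512 + 128 + 64 + 8 in binary powers of 2.
So 8^712 ≡ 312 · 357 · 469 · 326 ≡ 188 (mod 713).
Since 188 ≠ 1, base 8 is a Fermat witness: 713 is composite.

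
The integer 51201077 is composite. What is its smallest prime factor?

51201077 is odd.
Digit sum 23, not divisible by 3.
Ends in 7: not divisible by 5.
7: 51201077 = 7·7314439 + 4
11: 51201077 = 11·4654643 + 4
13: 51201077 = 13·3938544 + 5
17: 51201077 = 17·3011828 + 1
19: 51201077 = 19·2694793 + 10
23: 51201077 = 23·2226133 + 18
29: 51201077 = 29·1765554 + 11
31: 51201077 = 31·1651647 + 20
37: 51201077 = 37·1383812 + 33
41: 51201077 = 41·1248806 + 31
43: 51201077 = 43·1190722 + 31
47: 51201077 = 47·1089384 + 29
53: 51201077 = 53·966058 + 3
59: 51201077 = 59·867814 + 51
61: 51201077 = 61·839361 + 56
67: 51201077 = 67·764195 + 12
71: 51201077 = 71·721141 + 66
73: 51201077 = 73·701384 + 45
79: 51201077 = 79·648114 + 71
83: 51201077 = 83·616880 + 37
89: 51201077 = 89·575293

89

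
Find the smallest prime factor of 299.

299 is odd.
Digit sum 20, not divisible by 3.
Ends in 9: not divisible by 5.
7: 299 = 7·42 + 5
11: 299 = 11·27 + 2
13: 299 = 13·23

13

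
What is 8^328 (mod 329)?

8^1 ≡ 8 (mod 329)
8^2 ≡ 8^2 = 64 ≡ 64 (mod 329)
8^4 ≡ 64^2 = 4096 ≡ 148 (mod 329)
8^8 ≡ 148^2 = 21904 ≡ 190 (mod 329)
8^16 ≡ 190^2 = 36100 ≡ 239 (mod 329)
8^32 ≡ 239^2 = 57121 ≡ 204 (mod 329)
8^64 ≡ 204^2 = 41616 ≡ 162 (mod 329)
8^128 ≡ 162^2 = 26244 ≡ 253 (mod 329)
8^256 ≡ 253^2 = 64009 ≡ 183 (mod 329)
328 = 256 + 64 + 8 in binary powers of 2.
So 8^328 ≡ 183 · 162 · 190 ≡ 260 (mod 329).
Since 260 ≠ 1, base 8 is a Fermat witness: 329 is composite.

260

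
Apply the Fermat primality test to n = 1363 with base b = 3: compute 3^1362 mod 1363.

760

3^1 ≡ 3 (mod 1363)
3^2 ≡ 3^2 = 9 ≡ 9 (mod 1363)
3^4 ≡ 9^2 = 81 ≡ 81 (mod 1363)
3^8 ≡ 81^2 = 6561 ≡ 1109 (mod 1363)
3^16 ≡ 1109^2 = 1229881 ≡ 455 (mod 1363)
3^32 ≡ 455^2 = 207025 ≡ 1212 (mod 1363)
3^64 ≡ 1212^2 = 1468944 ≡ 993 (mod 1363)
3^128 ≡ 993^2 = 986049 ≡ 600 (mod 1363)
3^256 ≡ 600^2 = 360000 ≡ 168 (mod 1363)
3^512 ≡ 168^2 = 28224 ≡ 964 (mod 1363)
3^1024 ≡ 964^2 = 929296 ≡ 1093 (mod 1363)
1362 = 1024 + 256 + 64 + 16 + 2 in binary powers of 2.
So 3^1362 ≡ 1093 · 168 · 993 · 455 · 9 ≡ 760 (mod 1363).
Since 760 ≠ 1, base 3 is a Fermat witness: 1363 is composite.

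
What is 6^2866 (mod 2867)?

6^1 ≡ 6 (mod 2867)
6^2 ≡ 6^2 = 36 ≡ 36 (mod 2867)
6^4 ≡ 36^2 = 1296 ≡ 1296 (mod 2867)
6^8 ≡ 1296^2 = 1679616 ≡ 2421 (mod 2867)
6^16 ≡ 2421^2 = 5861241 ≡ 1093 (mod 2867)
6^32 ≡ 1093^2 = 1194649 ≡ 1977 (mod 2867)
6^64 ≡ 1977^2 = 3908529 ≡ 808 (mod 2867)
6^128 ≡ 808^2 = 652864 ≡ 2055 (mod 2867)
6^256 ≡ 2055^2 = 4223025 ≡ 2801 (mod 2867)
6^512 ≡ 2801^2 = 7845601 ≡ 1489 (mod 2867)
6^1024 ≡ 1489^2 = 2217121 ≡ 930 (mod 2867)
6^2048 ≡ 930^2 = 864900 ≡ 1933 (mod 2867)
2866 = 2048 + 512 + 256 + 32 + 16 + 2 in binary powers of 2.
So 6^2866 ≡ 1933 · 1489 · 2801 · 1977 · 1093 · 36 ≡ 1896 (mod 2867).
Since 1896 ≠ 1, base 6 is a Fermat witness: 2867 is composite.

1896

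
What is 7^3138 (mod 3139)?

7^1 ≡ 7 (mod 3139)
7^2 ≡ 7^2 = 49 ≡ 49 (mod 3139)
7^4 ≡ 49^2 = 2401 ≡ 2401 (mod 3139)
7^8 ≡ 2401^2 = 5764801 ≡ 1597 (mod 3139)
7^16 ≡ 1597^2 = 2550409 ≡ 1541 (mod 3139)
7^32 ≡ 1541^2 = 2374681 ≡ 1597 (mod 3139)
7^64 ≡ 1597^2 = 2550409 ≡ 1541 (mod 3139)
7^128 ≡ 1541^2 = 2374681 ≡ 1597 (mod 3139)
7^256 ≡ 1597^2 = 2550409 ≡ 1541 (mod 3139)
7^512 ≡ 1541^2 = 2374681 ≡ 1597 (mod 3139)
7^1024 ≡ 1597^2 = 2550409 ≡ 1541 (mod 3139)
7^2048 ≡ 1541^2 = 2374681 ≡ 1597 (mod 3139)
3138 = 2048 + 1024 + 64 + 2 in binary powers of 2.
So 7^3138 ≡ 1597 · 1541 · 1541 · 49 ≡ 173 (mod 3139).
Since 173 ≠ 1, base 7 is a Fermat witness: 3139 is composite.

173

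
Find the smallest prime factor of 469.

469 is odd.
Digit sum 19, not divisible by 3.
Ends in 9: not divisible by 5.
7: 469 = 7·67

7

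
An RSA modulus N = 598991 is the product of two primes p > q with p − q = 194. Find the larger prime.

877

Since p = q + 194, we have 598991 = q(q + 194), so q² + 194q − 598991 = 0.
Discriminant: 194² + 4·598991 = 37636 + 2395964 = 2433600; √2433600 = 1560.
q = (−194 + 1560)/2 = 683, and p = q + 194 = 877.
Check: 683 · 877 = 598991.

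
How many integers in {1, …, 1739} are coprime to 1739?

1656

Factor: 1739 = 37 · 47.
φ(1739) = (37−1) · (47−1) = 36 · 46 = 1656.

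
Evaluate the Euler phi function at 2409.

Factor: 2409 = 3 · 11 · 73.
φ(2409) = (3−1) · (11−1) · (73−1) = 2 · 10 · 72 = 1440.

1440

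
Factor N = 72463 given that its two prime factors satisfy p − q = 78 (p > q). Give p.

311

Since p = q + 78, we have 72463 = q(q + 78), so q² + 78q − 72463 = 0.
Discriminant: 78² + 4·72463 = 6084 + 289852 = 295936; √295936 = 544.
q = (−78 + 544)/2 = 233, and p = q + 78 = 311.
Check: 233 · 311 = 72463.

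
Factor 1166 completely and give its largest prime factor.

1166 = 2 · 583
583 = 11 · 53
53 is prime.
So 1166 = 2 · 11 · 53; the largest prime factor is 53.

53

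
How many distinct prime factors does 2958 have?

4

2958 = 2 · 1479
1479 = 3 · 493
493 = 17 · 29
2958 = 2 · 3 · 17 · 29, which has 4 distinct prime factors.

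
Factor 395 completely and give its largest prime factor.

79

395 = 5 · 79
79 is prime.
So 395 = 5 · 79; the largest prime factor is 79.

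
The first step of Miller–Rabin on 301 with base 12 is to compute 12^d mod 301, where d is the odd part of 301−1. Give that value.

118

301 − 1 = 300 = 2^2 · 75, so d = 75.
12^1 ≡ 12 (mod 301)
12^2 ≡ 12^2 = 144 ≡ 144 (mod 301)
12^4 ≡ 144^2 = 20736 ≡ 268 (mod 301)
12^8 ≡ 268^2 = 71824 ≡ 186 (mod 301)
12^16 ≡ 186^2 = 34596 ≡ 282 (mod 301)
12^32 ≡ 282^2 = 79524 ≡ 60 (mod 301)
12^64 ≡ 60^2 = 3600 ≡ 289 (mod 301)
75 = 64 + 8 + 2 + 1 in binary powers of 2.
So 12^75 ≡ 289 · 186 · 144 · 12 ≡ 118 (mod 301).
Squaring chain: 118 → 78; never reaches −1, so base 12 is a Miller–Rabin witness that 301 is composite.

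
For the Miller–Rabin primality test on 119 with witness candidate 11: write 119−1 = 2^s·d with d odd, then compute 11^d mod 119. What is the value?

114

119 − 1 = 118 = 2^1 · 59, so d = 59.
11^1 ≡ 11 (mod 119)
11^2 ≡ 11^2 = 121 ≡ 2 (mod 119)
11^4 ≡ 2^2 = 4 ≡ 4 (mod 119)
11^8 ≡ 4^2 = 16 ≡ 16 (mod 119)
11^16 ≡ 16^2 = 256 ≡ 18 (mod 119)
11^32 ≡ 18^2 = 324 ≡ 86 (mod 119)
59 = 32 + 16 + 8 + 2 + 1 in binary powers of 2.
So 11^59 ≡ 86 · 18 · 16 · 2 · 11 ≡ 114 (mod 119).
Squaring chain: 114; never reaches −1, so base 11 is a Miller–Rabin witness that 119 is composite.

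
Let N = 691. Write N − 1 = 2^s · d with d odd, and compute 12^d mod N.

690

691 − 1 = 690 = 2^1 · 345, so d = 345.
12^1 ≡ 12 (mod 691)
12^2 ≡ 12^2 = 144 ≡ 144 (mod 691)
12^4 ≡ 144^2 = 20736 ≡ 6 (mod 691)
12^8 ≡ 6^2 = 36 ≡ 36 (mod 691)
12^16 ≡ 36^2 = 1296 ≡ 605 (mod 691)
12^32 ≡ 605^2 = 366025 ≡ 486 (mod 691)
12^64 ≡ 486^2 = 236196 ≡ 565 (mod 691)
12^128 ≡ 565^2 = 319225 ≡ 674 (mod 691)
12^256 ≡ 674^2 = 454276 ≡ 289 (mod 691)
345 = 256 + 64 + 16 + 8 + 1 in binary powers of 2.
So 12^345 ≡ 289 · 565 · 605 · 36 · 12 ≡ 690 (mod 691).
Since 12^d ≡ 690 (mod 691), base 12 does not prove 691 composite.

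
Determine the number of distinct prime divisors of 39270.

6

39270 = 2 · 19635
19635 = 3 · 6545
6545 = 5 · 1309
1309 = 7 · 187
187 = 11 · 17
39270 = 2 · 3 · 5 · 7 · 11 · 17, which has 6 distinct prime factors.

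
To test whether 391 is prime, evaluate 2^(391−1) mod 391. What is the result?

2^1 ≡ 2 (mod 391)
2^2 ≡ 2^2 = 4 ≡ 4 (mod 391)
2^4 ≡ 4^2 = 16 ≡ 16 (mod 391)
2^8 ≡ 16^2 = 256 ≡ 256 (mod 391)
2^16 ≡ 256^2 = 65536 ≡ 239 (mod 391)
2^32 ≡ 239^2 = 57121 ≡ 35 (mod 391)
2^64 ≡ 35^2 = 1225 ≡ 52 (mod 391)
2^128 ≡ 52^2 = 2704 ≡ 358 (mod 391)
2^256 ≡ 358^2 = 128164 ≡ 307 (mod 391)
390 = 256 + 128 + 4 + 2 in binary powers of 2.
So 2^390 ≡ 307 · 358 · 16 · 4 ≡ 285 (mod 391).
Since 285 ≠ 1, base 2 is a Fermat witness: 391 is composite.

285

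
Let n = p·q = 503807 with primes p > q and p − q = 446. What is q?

Since p = q + 446, we have 503807 = q(q + 446), so q² + 446q − 503807 = 0.
Discriminant: 446² + 4·503807 = 198916 + 2015228 = 2214144; √2214144 = 1488.
q = (−446 + 1488)/2 = 521, and p = q + 446 = 967.
Check: 521 · 967 = 503807.

521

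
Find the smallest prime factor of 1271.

1271 is odd.
Digit sum 11, not divisible by 3.
Ends in 1: not divisible by 5.
7: 1271 = 7·181 + 4
11: 1271 = 11·115 + 6
13: 1271 = 13·97 + 10
17: 1271 = 17·74 + 13
19: 1271 = 19·66 + 17
23: 1271 = 23·55 + 6
29: 1271 = 29·43 + 24
31: 1271 = 31·41

31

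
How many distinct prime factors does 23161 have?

23161 = 19 · 1219
1219 = 23 · 53
23161 = 19 · 23 · 53, which has 3 distinct prime factors.

3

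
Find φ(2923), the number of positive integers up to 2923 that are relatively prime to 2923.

Factor: 2923 = 37 · 79.
φ(2923) = (37−1) · (79−1) = 36 · 78 = 2808.

2808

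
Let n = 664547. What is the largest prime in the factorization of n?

664547 = 13 · 51119
51119 = 17 · 3007
3007 = 31 · 97
97 is prime.
So 664547 = 13 · 17 · 31 · 97; the largest prime factor is 97.

97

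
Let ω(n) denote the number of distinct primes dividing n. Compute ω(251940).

251940 = 2^2 · 62985
62985 = 3 · 20995
20995 = 5 · 4199
4199 = 13 · 323
323 = 17 · 19
251940 = 2^2 · 3 · 5 · 13 · 17 · 19, which has 6 distinct prime factors.

6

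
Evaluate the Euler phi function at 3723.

2304

Factor: 3723 = 3 · 17 · 73.
φ(3723) = (3−1) · (17−1) · (73−1) = 2 · 16 · 72 = 2304.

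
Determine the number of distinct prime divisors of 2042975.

5

2042975 = 5^2 · 81719
81719 = 11 · 7429
7429 = 17 · 437
437 = 19 · 23
2042975 = 5^2 · 11 · 17 · 19 · 23, which has 5 distinct prime factors.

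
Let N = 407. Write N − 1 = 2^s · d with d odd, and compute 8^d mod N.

407 − 1 = 406 = 2^1 · 203, so d = 203.
8^1 ≡ 8 (mod 407)
8^2 ≡ 8^2 = 64 ≡ 64 (mod 407)
8^4 ≡ 64^2 = 4096 ≡ 26 (mod 407)
8^8 ≡ 26^2 = 676 ≡ 269 (mod 407)
8^16 ≡ 269^2 = 72361 ≡ 322 (mod 407)
8^32 ≡ 322^2 = 103684 ≡ 306 (mod 407)
8^64 ≡ 306^2 = 93636 ≡ 26 (mod 407)
8^128 ≡ 26^2 = 676 ≡ 269 (mod 407)
203 = 128 + 64 + 8 + 2 + 1 in binary powers of 2.
So 8^203 ≡ 269 · 26 · 269 · 64 · 8 ≡ 347 (mod 407).
Squaring chain: 347; never reaches −1, so base 8 is a Miller–Rabin witness that 407 is composite.

347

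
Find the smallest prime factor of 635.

5

635 is odd.
Digit sum 14, not divisible by 3.
Ends in 5: divisible by 5.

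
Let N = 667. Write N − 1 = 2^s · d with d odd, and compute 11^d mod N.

135

667 − 1 = 666 = 2^1 · 333, so d = 333.
11^1 ≡ 11 (mod 667)
11^2 ≡ 11^2 = 121 ≡ 121 (mod 667)
11^4 ≡ 121^2 = 14641 ≡ 634 (mod 667)
11^8 ≡ 634^2 = 401956 ≡ 422 (mod 667)
11^16 ≡ 422^2 = 178084 ≡ 662 (mod 667)
11^32 ≡ 662^2 = 438244 ≡ 25 (mod 667)
11^64 ≡ 25^2 = 625 ≡ 625 (mod 667)
11^128 ≡ 625^2 = 390625 ≡ 430 (mod 667)
11^256 ≡ 430^2 = 184900 ≡ 141 (mod 667)
333 = 256 + 64 + 8 + 4 + 1 in binary powers of 2.
So 11^333 ≡ 141 · 625 · 422 · 634 · 11 ≡ 135 (mod 667).
Squaring chain: 135; never reaches −1, so base 11 is a Miller–Rabin witness that 667 is composite.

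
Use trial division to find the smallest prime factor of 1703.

1703 is odd.
Digit sum 11, not divisible by 3.
Ends in 3: not divisible by 5.
7: 1703 = 7·243 + 2
11: 1703 = 11·154 + 9
13: 1703 = 13·131

13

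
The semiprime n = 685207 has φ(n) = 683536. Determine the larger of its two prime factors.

φ(n) = (p−1)(q−1) = n − (p+q) + 1, so p + q = 685207 − 683536 + 1 = 1672.
p and q are the roots of t² − 1672t + 685207 = 0.
Discriminant: 1672² − 4·685207 = 2795584 − 2740828 = 54756; √54756 = 234.
q = (1672 − 234)/2 = 719, p = (1672 + 234)/2 = 953.
Check: 719 · 953 = 685207.

953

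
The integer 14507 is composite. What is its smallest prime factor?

89

14507 is odd.
Digit sum 17, not divisible by 3.
Ends in 7: not divisible by 5.
7: 14507 = 7·2072 + 3
11: 14507 = 11·1318 + 9
13: 14507 = 13·1115 + 12
17: 14507 = 17·853 + 6
19: 14507 = 19·763 + 10
23: 14507 = 23·630 + 17
29: 14507 = 29·500 + 7
31: 14507 = 31·467 + 30
37: 14507 = 37·392 + 3
41: 14507 = 41·353 + 34
43: 14507 = 43·337 + 16
47: 14507 = 47·308 + 31
53: 14507 = 53·273 + 38
59: 14507 = 59·245 + 52
61: 14507 = 61·237 + 50
67: 14507 = 67·216 + 35
71: 14507 = 71·204 + 23
73: 14507 = 73·198 + 53
79: 14507 = 79·183 + 50
83: 14507 = 83·174 + 65
89: 14507 = 89·163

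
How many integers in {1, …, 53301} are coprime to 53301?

Factor: 53301 = 3 · 109 · 163.
φ(53301) = (3−1) · (109−1) · (163−1) = 2 · 108 · 162 = 34992.

34992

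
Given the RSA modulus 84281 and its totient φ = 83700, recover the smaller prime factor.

271

φ(n) = (p−1)(q−1) = n − (p+q) + 1, so p + q = 84281 − 83700 + 1 = 582.
p and q are the roots of t² − 582t + 84281 = 0.
Discriminant: 582² − 4·84281 = 338724 − 337124 = 1600; √1600 = 40.
q = (582 − 40)/2 = 271, p = (582 + 40)/2 = 311.
Check: 271 · 311 = 84281.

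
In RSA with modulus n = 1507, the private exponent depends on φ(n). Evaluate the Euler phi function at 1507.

1360

Factor: 1507 = 11 · 137.
φ(1507) = (11−1) · (137−1) = 10 · 136 = 1360.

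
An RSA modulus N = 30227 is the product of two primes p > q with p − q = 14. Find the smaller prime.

167

Since p = q + 14, we have 30227 = q(q + 14), so q² + 14q − 30227 = 0.
Discriminant: 14² + 4·30227 = 196 + 120908 = 121104; √121104 = 348.
q = (−14 + 348)/2 = 167, and p = q + 14 = 181.
Check: 167 · 181 = 30227.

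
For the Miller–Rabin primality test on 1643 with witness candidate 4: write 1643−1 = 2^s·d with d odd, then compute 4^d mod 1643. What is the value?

779

1643 − 1 = 1642 = 2^1 · 821, so d = 821.
4^1 ≡ 4 (mod 1643)
4^2 ≡ 4^2 = 16 ≡ 16 (mod 1643)
4^4 ≡ 16^2 = 256 ≡ 256 (mod 1643)
4^8 ≡ 256^2 = 65536 ≡ 1459 (mod 1643)
4^16 ≡ 1459^2 = 2128681 ≡ 996 (mod 1643)
4^32 ≡ 996^2 = 992016 ≡ 1287 (mod 1643)
4^64 ≡ 1287^2 = 1656369 ≡ 225 (mod 1643)
4^128 ≡ 225^2 = 50625 ≡ 1335 (mod 1643)
4^256 ≡ 1335^2 = 1782225 ≡ 1213 (mod 1643)
4^512 ≡ 1213^2 = 1471369 ≡ 884 (mod 1643)
821 = 512 + 256 + 32 + 16 + 4 + 1 in binary powers of 2.
So 4^821 ≡ 884 · 1213 · 1287 · 996 · 256 · 4 ≡ 779 (mod 1643).
Squaring chain: 779; never reaches −1, so base 4 is a Miller–Rabin witness that 1643 is composite.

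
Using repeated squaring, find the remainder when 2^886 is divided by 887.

1

2^1 ≡ 2 (mod 887)
2^2 ≡ 2^2 = 4 ≡ 4 (mod 887)
2^4 ≡ 4^2 = 16 ≡ 16 (mod 887)
2^8 ≡ 16^2 = 256 ≡ 256 (mod 887)
2^16 ≡ 256^2 = 65536 ≡ 785 (mod 887)
2^32 ≡ 785^2 = 616225 ≡ 647 (mod 887)
2^64 ≡ 647^2 = 418609 ≡ 832 (mod 887)
2^128 ≡ 832^2 = 692224 ≡ 364 (mod 887)
2^256 ≡ 364^2 = 132496 ≡ 333 (mod 887)
2^512 ≡ 333^2 = 110889 ≡ 14 (mod 887)
886 = 512 + 256 + 64 + 32 + 16 + 4 + 2 in binary powers of 2.
So 2^886 ≡ 14 · 333 · 832 · 647 · 785 · 16 · 4 ≡ 1 (mod 887).
Since the result is 1, base 2 gives no evidence that 887 is composite.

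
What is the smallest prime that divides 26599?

67

26599 is odd.
Digit sum 31, not divisible by 3.
Ends in 9: not divisible by 5.
7: 26599 = 7·3799 + 6
11: 26599 = 11·2418 + 1
13: 26599 = 13·2046 + 1
17: 26599 = 17·1564 + 11
19: 26599 = 19·1399 + 18
23: 26599 = 23·1156 + 11
29: 26599 = 29·917 + 6
31: 26599 = 31·858 + 1
37: 26599 = 37·718 + 33
41: 26599 = 41·648 + 31
43: 26599 = 43·618 + 25
47: 26599 = 47·565 + 44
53: 26599 = 53·501 + 46
59: 26599 = 59·450 + 49
61: 26599 = 61·436 + 3
67: 26599 = 67·397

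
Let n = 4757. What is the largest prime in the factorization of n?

4757 = 67 · 71
71 is prime.
So 4757 = 67 · 71; the largest prime factor is 71.

71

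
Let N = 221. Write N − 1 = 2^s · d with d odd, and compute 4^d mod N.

30

221 − 1 = 220 = 2^2 · 55, so d = 55.
4^1 ≡ 4 (mod 221)
4^2 ≡ 4^2 = 16 ≡ 16 (mod 221)
4^4 ≡ 16^2 = 256 ≡ 35 (mod 221)
4^8 ≡ 35^2 = 1225 ≡ 120 (mod 221)
4^16 ≡ 120^2 = 14400 ≡ 35 (mod 221)
4^32 ≡ 35^2 = 1225 ≡ 120 (mod 221)
55 = 32 + 16 + 4 + 2 + 1 in binary powers of 2.
So 4^55 ≡ 120 · 35 · 35 · 16 · 4 ≡ 30 (mod 221).
Squaring chain: 30 → 16; never reaches −1, so base 4 is a Miller–Rabin witness that 221 is composite.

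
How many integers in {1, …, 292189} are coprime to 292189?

277056

Factor: 292189 = 37 · 53 · 149.
φ(292189) = (37−1) · (53−1) · (149−1) = 36 · 52 · 148 = 277056.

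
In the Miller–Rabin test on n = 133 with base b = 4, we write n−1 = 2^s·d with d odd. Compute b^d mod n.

133 − 1 = 132 = 2^2 · 33, so d = 33.
4^1 ≡ 4 (mod 133)
4^2 ≡ 4^2 = 16 ≡ 16 (mod 133)
4^4 ≡ 16^2 = 256 ≡ 123 (mod 133)
4^8 ≡ 123^2 = 15129 ≡ 100 (mod 133)
4^16 ≡ 100^2 = 10000 ≡ 25 (mod 133)
4^32 ≡ 25^2 = 625 ≡ 93 (mod 133)
33 = 32 + 1 in binary powers of 2.
So 4^33 ≡ 93 · 4 ≡ 106 (mod 133).
Squaring chain: 106 → 64; never reaches −1, so base 4 is a Miller–Rabin witness that 133 is composite.

106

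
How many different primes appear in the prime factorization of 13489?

13489 = 7 · 1927
1927 = 41 · 47
13489 = 7 · 41 · 47, which has 3 distinct prime factors.

3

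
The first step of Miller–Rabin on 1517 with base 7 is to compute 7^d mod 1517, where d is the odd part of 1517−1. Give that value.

1265

1517 − 1 = 1516 = 2^2 · 379, so d = 379.
7^1 ≡ 7 (mod 1517)
7^2 ≡ 7^2 = 49 ≡ 49 (mod 1517)
7^4 ≡ 49^2 = 2401 ≡ 884 (mod 1517)
7^8 ≡ 884^2 = 781456 ≡ 201 (mod 1517)
7^16 ≡ 201^2 = 40401 ≡ 959 (mod 1517)
7^32 ≡ 959^2 = 919681 ≡ 379 (mod 1517)
7^64 ≡ 379^2 = 143641 ≡ 1043 (mod 1517)
7^128 ≡ 1043^2 = 1087849 ≡ 160 (mod 1517)
7^256 ≡ 160^2 = 25600 ≡ 1328 (mod 1517)
379 = 256 + 64 + 32 + 16 + 8 + 2 + 1 in binary powers of 2.
So 7^379 ≡ 1328 · 1043 · 379 · 959 · 201 · 49 · 7 ≡ 1265 (mod 1517).
Squaring chain: 1265 → 1307; never reaches −1, so base 7 is a Miller–Rabin witness that 1517 is composite.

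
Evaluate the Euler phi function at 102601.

Factor: 102601 = 37 · 47 · 59.
φ(102601) = (37−1) · (47−1) · (59−1) = 36 · 46 · 58 = 96048.

96048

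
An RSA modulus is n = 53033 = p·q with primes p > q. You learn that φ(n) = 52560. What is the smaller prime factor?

φ(n) = (p−1)(q−1) = n − (p+q) + 1, so p + q = 53033 − 52560 + 1 = 474.
p and q are the roots of t² − 474t + 53033 = 0.
Discriminant: 474² − 4·53033 = 224676 − 212132 = 12544; √12544 = 112.
q = (474 − 112)/2 = 181, p = (474 + 112)/2 = 293.
Check: 181 · 293 = 53033.

181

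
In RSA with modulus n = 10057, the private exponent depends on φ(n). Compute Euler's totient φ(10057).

9856

Factor: 10057 = 89 · 113.
φ(10057) = (89−1) · (113−1) = 88 · 112 = 9856.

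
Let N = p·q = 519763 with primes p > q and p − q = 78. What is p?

761

Since p = q + 78, we have 519763 = q(q + 78), so q² + 78q − 519763 = 0.
Discriminant: 78² + 4·519763 = 6084 + 2079052 = 2085136; √2085136 = 1444.
q = (−78 + 1444)/2 = 683, and p = q + 78 = 761.
Check: 683 · 761 = 519763.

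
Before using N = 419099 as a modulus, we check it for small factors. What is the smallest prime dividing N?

419099 is odd.
Digit sum 32, not divisible by 3.
Ends in 9: not divisible by 5.
7: 419099 = 7·59871 + 2
11: 419099 = 11·38099 + 10
13: 419099 = 13·32238 + 5
17: 419099 = 17·24652 + 15
19: 419099 = 19·22057 + 16
23: 419099 = 23·18221 + 16
29: 419099 = 29·14451 + 20
31: 419099 = 31·13519 + 10
37: 419099 = 37·11327

37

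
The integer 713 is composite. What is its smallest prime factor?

23

713 is odd.
Digit sum 11, not divisible by 3.
Ends in 3: not divisible by 5.
7: 713 = 7·101 + 6
11: 713 = 11·64 + 9
13: 713 = 13·54 + 11
17: 713 = 17·41 + 16
19: 713 = 19·37 + 10
23: 713 = 23·31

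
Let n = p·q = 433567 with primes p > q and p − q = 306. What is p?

Since p = q + 306, we have 433567 = q(q + 306), so q² + 306q − 433567 = 0.
Discriminant: 306² + 4·433567 = 93636 + 1734268 = 1827904; √1827904 = 1352.
q = (−306 + 1352)/2 = 523, and p = q + 306 = 829.
Check: 523 · 829 = 433567.

829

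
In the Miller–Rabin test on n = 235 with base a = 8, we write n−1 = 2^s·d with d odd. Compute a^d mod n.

235 − 1 = 234 = 2^1 · 117, so d = 117.
8^1 ≡ 8 (mod 235)
8^2 ≡ 8^2 = 64 ≡ 64 (mod 235)
8^4 ≡ 64^2 = 4096 ≡ 101 (mod 235)
8^8 ≡ 101^2 = 10201 ≡ 96 (mod 235)
8^16 ≡ 96^2 = 9216 ≡ 51 (mod 235)
8^32 ≡ 51^2 = 2601 ≡ 16 (mod 235)
8^64 ≡ 16^2 = 256 ≡ 21 (mod 235)
117 = 64 + 32 + 16 + 4 + 1 in binary powers of 2.
So 8^117 ≡ 21 · 16 · 51 · 101 · 8 ≡ 158 (mod 235).
Squaring chain: 158; never reaches −1, so base 8 is a Miller–Rabin witness that 235 is composite.

158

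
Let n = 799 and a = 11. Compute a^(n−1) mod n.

332

11^1 ≡ 11 (mod 799)
11^2 ≡ 11^2 = 121 ≡ 121 (mod 799)
11^4 ≡ 121^2 = 14641 ≡ 259 (mod 799)
11^8 ≡ 259^2 = 67081 ≡ 764 (mod 799)
11^16 ≡ 764^2 = 583696 ≡ 426 (mod 799)
11^32 ≡ 426^2 = 181476 ≡ 103 (mod 799)
11^64 ≡ 103^2 = 10609 ≡ 222 (mod 799)
11^128 ≡ 222^2 = 49284 ≡ 545 (mod 799)
11^256 ≡ 545^2 = 297025 ≡ 596 (mod 799)
11^512 ≡ 596^2 = 355216 ≡ 460 (mod 799)
798 = 512 + 256 + 16 + 8 + 4 + 2 in binary powers of 2.
So 11^798 ≡ 460 · 596 · 426 · 764 · 259 · 121 ≡ 332 (mod 799).
Since 332 ≠ 1, base 11 is a Fermat witness: 799 is composite.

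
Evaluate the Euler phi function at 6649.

6480

Factor: 6649 = 61 · 109.
φ(6649) = (61−1) · (109−1) = 60 · 108 = 6480.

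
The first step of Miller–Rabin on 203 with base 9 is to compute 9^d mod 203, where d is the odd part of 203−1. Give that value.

203 − 1 = 202 = 2^1 · 101, so d = 101.
9^1 ≡ 9 (mod 203)
9^2 ≡ 9^2 = 81 ≡ 81 (mod 203)
9^4 ≡ 81^2 = 6561 ≡ 65 (mod 203)
9^8 ≡ 65^2 = 4225 ≡ 165 (mod 203)
9^16 ≡ 165^2 = 27225 ≡ 23 (mod 203)
9^32 ≡ 23^2 = 529 ≡ 123 (mod 203)
9^64 ≡ 123^2 = 15129 ≡ 107 (mod 203)
101 = 64 + 32 + 4 + 1 in binary powers of 2.
So 9^101 ≡ 107 · 123 · 65 · 9 ≡ 4 (mod 203).
Squaring chain: 4; never reaches −1, so base 9 is a Miller–Rabin witness that 203 is composite.

4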